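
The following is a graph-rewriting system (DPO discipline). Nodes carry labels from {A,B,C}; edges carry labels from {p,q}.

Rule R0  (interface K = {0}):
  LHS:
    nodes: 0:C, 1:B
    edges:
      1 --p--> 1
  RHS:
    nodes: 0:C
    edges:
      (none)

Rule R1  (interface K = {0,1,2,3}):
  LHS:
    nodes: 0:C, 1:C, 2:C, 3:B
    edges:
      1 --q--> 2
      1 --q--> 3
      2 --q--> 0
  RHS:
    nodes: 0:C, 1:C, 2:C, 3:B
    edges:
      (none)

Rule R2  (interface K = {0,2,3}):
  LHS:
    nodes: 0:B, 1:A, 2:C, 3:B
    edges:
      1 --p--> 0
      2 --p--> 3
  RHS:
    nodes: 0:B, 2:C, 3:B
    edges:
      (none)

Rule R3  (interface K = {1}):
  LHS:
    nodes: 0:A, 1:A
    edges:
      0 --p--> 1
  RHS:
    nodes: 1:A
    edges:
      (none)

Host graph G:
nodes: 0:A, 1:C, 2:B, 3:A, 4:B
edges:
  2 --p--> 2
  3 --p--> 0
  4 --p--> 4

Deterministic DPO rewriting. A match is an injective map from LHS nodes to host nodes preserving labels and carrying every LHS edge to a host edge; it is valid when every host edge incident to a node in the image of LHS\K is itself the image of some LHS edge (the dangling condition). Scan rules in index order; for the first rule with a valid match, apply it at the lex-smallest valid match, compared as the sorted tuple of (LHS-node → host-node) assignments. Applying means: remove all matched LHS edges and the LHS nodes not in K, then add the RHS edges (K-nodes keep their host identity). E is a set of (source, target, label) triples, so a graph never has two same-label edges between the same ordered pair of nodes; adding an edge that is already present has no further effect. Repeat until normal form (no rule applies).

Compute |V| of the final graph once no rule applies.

Answer: 2

Rewrite trace:
[0] host  ⇒  5 nodes, 3 edges  {2-p->2 3-p->0 4-p->4}
[1] R0 @ {0↦1, 1↦2}  ⇒  4 nodes, 2 edges  {3-p->0 4-p->4}
[2] R0 @ {0↦1, 1↦4}  ⇒  3 nodes, 1 edges  {3-p->0}
[3] R3 @ {0↦3, 1↦0}  ⇒  2 nodes, 0 edges  {∅}
halt: no rule applies after step 3
NF nodes: {0:A, 1:C}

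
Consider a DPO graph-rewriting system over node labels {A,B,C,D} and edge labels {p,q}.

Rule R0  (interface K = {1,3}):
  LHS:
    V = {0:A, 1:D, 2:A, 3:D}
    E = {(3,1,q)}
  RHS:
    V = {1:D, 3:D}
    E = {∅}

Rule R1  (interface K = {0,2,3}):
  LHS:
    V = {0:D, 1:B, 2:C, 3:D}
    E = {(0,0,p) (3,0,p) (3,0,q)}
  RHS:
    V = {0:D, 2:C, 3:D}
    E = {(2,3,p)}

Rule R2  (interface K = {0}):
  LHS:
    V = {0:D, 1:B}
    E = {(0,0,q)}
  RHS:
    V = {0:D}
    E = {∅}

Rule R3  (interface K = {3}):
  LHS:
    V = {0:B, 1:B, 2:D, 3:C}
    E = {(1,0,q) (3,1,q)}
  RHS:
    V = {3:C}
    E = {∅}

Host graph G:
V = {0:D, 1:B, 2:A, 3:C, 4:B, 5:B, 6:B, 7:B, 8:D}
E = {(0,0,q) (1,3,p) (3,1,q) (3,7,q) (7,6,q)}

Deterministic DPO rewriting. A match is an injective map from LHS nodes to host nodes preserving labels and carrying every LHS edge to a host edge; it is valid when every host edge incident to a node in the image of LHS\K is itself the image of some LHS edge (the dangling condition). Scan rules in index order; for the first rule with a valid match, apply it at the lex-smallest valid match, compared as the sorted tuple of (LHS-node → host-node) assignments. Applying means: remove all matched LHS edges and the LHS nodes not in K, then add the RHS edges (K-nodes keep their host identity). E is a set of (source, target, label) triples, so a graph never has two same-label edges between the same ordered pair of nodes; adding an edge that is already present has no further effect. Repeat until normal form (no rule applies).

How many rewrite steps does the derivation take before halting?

[0] host  ⇒  9 nodes, 5 edges  {0-q->0 1-p->3 3-q->1 3-q->7 7-q->6}
[1] R2 @ {0↦0, 1↦4}  ⇒  8 nodes, 4 edges  {1-p->3 3-q->1 3-q->7 7-q->6}
[2] R3 @ {0↦6, 1↦7, 2↦0, 3↦3}  ⇒  5 nodes, 2 edges  {1-p->3 3-q->1}
normal form: no rule applies after step 2

Answer: 2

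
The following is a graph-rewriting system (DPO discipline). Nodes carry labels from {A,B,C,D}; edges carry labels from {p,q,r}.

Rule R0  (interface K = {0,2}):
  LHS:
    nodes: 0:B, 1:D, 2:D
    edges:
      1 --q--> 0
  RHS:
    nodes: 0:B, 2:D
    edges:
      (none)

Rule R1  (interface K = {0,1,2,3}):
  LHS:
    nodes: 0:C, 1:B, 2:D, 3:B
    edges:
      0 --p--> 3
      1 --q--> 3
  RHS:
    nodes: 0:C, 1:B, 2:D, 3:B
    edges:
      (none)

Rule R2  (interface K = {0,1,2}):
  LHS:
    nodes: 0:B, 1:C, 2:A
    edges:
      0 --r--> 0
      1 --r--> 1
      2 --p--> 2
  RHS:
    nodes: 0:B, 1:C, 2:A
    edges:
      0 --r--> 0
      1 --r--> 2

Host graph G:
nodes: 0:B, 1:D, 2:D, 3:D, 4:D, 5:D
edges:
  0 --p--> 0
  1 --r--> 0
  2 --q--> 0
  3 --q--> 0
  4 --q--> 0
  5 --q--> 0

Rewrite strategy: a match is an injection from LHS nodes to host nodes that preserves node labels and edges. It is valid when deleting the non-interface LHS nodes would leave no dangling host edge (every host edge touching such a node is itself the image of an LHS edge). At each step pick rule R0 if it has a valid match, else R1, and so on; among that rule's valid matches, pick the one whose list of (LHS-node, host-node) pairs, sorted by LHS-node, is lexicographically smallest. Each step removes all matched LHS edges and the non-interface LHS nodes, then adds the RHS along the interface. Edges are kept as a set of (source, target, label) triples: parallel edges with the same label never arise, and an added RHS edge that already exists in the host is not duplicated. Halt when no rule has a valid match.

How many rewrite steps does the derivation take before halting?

Answer: 4

Steps:
[0] host  ⇒  6 nodes, 6 edges  {0-p->0 1-r->0 2-q->0 3-q->0 4-q->0 5-q->0}
[1] R0 @ {0↦0, 1↦2, 2↦1}  ⇒  5 nodes, 5 edges  {0-p->0 1-r->0 3-q->0 4-q->0 5-q->0}
[2] R0 @ {0↦0, 1↦3, 2↦1}  ⇒  4 nodes, 4 edges  {0-p->0 1-r->0 4-q->0 5-q->0}
[3] R0 @ {0↦0, 1↦4, 2↦1}  ⇒  3 nodes, 3 edges  {0-p->0 1-r->0 5-q->0}
[4] R0 @ {0↦0, 1↦5, 2↦1}  ⇒  2 nodes, 2 edges  {0-p->0 1-r->0}
halt: no rule applies after step 4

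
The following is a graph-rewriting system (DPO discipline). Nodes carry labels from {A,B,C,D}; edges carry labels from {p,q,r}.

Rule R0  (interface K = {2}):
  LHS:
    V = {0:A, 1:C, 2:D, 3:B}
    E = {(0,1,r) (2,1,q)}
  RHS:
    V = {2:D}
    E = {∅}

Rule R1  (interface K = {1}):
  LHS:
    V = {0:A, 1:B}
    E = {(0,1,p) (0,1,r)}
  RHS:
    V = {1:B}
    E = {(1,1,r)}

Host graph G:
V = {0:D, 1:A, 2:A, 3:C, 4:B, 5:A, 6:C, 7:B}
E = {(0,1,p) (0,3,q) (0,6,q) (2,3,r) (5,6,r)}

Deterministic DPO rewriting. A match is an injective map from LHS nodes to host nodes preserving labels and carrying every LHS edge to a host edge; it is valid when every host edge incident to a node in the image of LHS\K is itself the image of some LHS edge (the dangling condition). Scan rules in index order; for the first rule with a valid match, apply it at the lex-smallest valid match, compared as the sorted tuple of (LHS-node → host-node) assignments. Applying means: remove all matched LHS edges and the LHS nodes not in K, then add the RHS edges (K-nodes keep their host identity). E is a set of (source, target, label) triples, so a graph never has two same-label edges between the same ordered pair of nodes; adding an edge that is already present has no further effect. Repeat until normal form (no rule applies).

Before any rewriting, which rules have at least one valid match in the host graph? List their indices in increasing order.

R0: 4 valid matches — {0↦2, 1↦3, 2↦0, 3↦4}, {0↦2, 1↦3, 2↦0, 3↦7}, {0↦5, 1↦6, 2↦0, 3↦4} (+1 more)
R1: no valid match — LHS pattern not found

Answer: [R0]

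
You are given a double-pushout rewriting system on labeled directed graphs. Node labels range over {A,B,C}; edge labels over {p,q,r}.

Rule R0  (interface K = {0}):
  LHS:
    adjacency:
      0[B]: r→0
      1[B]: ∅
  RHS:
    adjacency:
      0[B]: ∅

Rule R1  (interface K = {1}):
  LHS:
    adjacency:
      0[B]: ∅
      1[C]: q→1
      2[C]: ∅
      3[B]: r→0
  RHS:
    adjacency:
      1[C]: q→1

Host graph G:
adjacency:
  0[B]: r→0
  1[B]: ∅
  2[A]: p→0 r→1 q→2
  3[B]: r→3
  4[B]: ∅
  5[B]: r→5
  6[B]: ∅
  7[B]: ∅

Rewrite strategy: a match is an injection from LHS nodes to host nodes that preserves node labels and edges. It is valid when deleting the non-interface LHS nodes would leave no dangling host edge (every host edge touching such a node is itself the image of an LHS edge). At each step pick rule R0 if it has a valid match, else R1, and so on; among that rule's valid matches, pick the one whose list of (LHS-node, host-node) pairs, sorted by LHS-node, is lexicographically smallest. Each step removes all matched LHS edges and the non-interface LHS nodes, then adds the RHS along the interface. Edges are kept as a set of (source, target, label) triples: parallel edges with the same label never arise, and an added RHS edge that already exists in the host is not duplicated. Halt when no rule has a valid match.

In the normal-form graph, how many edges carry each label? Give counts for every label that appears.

initial: |V|=8 |E|=6  E = 0-r->0 2-p->0 2-r->1 2-q->2 3-r->3 5-r->5
step 1: apply R0 at {0↦0, 1↦4}  → |V|=7 |E|=5  E = 2-p->0 2-r->1 2-q->2 3-r->3 5-r->5
step 2: apply R0 at {0↦3, 1↦6}  → |V|=6 |E|=4  E = 2-p->0 2-r->1 2-q->2 5-r->5
step 3: apply R0 at {0↦5, 1↦3}  → |V|=5 |E|=3  E = 2-p->0 2-r->1 2-q->2
final graph: no rule applies after step 3
NF edges: [(2, 0, 'p'), (2, 1, 'r'), (2, 2, 'q')]

Answer: p:1 q:1 r:1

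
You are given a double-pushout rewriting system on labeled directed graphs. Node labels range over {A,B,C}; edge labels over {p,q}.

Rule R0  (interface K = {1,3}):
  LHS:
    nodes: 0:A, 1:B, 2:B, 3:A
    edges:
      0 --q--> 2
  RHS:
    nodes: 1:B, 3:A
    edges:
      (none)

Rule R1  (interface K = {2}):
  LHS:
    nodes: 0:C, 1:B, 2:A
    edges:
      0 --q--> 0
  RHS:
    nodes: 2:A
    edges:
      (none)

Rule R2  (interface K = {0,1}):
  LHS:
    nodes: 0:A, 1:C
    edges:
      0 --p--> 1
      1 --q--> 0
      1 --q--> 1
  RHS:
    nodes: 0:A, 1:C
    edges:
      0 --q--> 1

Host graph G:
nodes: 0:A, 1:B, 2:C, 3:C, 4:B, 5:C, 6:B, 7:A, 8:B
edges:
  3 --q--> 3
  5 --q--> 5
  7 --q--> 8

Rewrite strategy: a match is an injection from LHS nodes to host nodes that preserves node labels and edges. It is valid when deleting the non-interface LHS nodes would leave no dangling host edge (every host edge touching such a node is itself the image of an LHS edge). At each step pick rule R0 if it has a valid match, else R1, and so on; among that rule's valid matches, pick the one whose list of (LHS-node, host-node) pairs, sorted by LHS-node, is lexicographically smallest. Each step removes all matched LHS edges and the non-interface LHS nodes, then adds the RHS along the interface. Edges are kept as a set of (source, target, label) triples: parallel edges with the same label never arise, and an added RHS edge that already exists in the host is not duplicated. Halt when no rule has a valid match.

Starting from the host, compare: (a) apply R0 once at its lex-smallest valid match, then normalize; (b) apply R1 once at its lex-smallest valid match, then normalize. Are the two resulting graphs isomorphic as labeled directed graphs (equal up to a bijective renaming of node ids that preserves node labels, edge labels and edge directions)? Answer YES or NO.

Answer: YES

Rewrite trace:
branch R0-first: apply at {0↦7, 1↦1, 2↦8, 3↦0} → |E|=2, then 2 more step(s) → NF |V|=3 |E|=0 V={0:A, 2:C, 6:B} E=∅
branch R1-first: apply at {0↦3, 1↦1, 2↦0} → |E|=2, then 2 more step(s) → NF |V|=3 |E|=0 V={0:A, 2:C, 6:B} E=∅
graphs isomorphic (equal up to label-preserving node renaming)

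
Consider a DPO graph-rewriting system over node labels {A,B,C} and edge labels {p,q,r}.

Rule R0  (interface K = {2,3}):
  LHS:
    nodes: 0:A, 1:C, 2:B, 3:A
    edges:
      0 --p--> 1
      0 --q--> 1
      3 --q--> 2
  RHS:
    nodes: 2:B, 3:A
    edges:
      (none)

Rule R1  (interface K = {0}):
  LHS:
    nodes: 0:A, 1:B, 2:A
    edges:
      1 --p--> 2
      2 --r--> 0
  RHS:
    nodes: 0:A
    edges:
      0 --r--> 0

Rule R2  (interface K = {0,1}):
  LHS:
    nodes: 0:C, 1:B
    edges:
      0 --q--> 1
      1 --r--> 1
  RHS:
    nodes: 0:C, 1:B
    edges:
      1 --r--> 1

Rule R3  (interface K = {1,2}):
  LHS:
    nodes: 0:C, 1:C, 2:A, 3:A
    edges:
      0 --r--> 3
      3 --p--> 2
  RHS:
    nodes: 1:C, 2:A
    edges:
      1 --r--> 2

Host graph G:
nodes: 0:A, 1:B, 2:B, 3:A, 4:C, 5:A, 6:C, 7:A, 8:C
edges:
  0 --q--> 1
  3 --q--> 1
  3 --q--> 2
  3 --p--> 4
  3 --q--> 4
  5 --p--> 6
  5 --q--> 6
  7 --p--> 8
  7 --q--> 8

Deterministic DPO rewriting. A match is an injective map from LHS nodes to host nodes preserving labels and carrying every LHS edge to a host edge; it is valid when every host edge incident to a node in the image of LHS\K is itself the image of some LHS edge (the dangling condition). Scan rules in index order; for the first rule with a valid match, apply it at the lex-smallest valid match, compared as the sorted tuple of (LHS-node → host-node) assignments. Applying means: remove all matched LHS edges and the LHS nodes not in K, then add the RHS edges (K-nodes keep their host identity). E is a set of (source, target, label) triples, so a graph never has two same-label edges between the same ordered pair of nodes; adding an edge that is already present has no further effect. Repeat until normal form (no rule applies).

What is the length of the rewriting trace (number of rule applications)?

Answer: 2

Steps:
start.  V:9 E:9  edges: 0-q->1 3-q->1 3-q->2 3-p->4 3-q->4 5-p->6 5-q->6 7-p->8 7-q->8
1. fire R0 via {0↦5, 1↦6, 2↦1, 3↦0}  →  V:7 E:6  edges: 3-q->1 3-q->2 3-p->4 3-q->4 7-p->8 7-q->8
2. fire R0 via {0↦7, 1↦8, 2↦1, 3↦3}  →  V:5 E:3  edges: 3-q->2 3-p->4 3-q->4
normal form: no rule applies after step 2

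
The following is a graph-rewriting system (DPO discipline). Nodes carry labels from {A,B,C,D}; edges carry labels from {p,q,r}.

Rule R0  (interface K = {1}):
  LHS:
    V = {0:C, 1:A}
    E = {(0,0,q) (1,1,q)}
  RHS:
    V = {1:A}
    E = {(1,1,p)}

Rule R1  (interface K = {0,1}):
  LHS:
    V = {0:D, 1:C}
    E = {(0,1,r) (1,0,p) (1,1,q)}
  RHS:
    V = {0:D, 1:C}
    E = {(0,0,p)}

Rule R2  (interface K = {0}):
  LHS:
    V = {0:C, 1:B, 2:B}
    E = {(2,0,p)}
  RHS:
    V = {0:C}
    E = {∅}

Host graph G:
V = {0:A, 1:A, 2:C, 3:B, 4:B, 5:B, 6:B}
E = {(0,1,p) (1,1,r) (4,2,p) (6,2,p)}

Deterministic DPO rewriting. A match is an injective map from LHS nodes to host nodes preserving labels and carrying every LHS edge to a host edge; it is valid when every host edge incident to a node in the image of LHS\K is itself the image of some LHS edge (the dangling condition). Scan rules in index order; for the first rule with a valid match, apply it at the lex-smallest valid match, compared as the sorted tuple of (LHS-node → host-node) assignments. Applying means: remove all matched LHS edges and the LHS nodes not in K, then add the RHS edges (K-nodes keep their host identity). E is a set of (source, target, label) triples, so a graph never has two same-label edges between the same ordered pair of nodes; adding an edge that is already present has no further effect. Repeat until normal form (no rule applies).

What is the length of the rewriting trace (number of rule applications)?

Answer: 2

Derivation:
[0] host  ⇒  7 nodes, 4 edges  {0-p->1 1-r->1 4-p->2 6-p->2}
[1] R2 @ {0↦2, 1↦3, 2↦4}  ⇒  5 nodes, 3 edges  {0-p->1 1-r->1 6-p->2}
[2] R2 @ {0↦2, 1↦5, 2↦6}  ⇒  3 nodes, 2 edges  {0-p->1 1-r->1}
normal form: no rule applies after step 2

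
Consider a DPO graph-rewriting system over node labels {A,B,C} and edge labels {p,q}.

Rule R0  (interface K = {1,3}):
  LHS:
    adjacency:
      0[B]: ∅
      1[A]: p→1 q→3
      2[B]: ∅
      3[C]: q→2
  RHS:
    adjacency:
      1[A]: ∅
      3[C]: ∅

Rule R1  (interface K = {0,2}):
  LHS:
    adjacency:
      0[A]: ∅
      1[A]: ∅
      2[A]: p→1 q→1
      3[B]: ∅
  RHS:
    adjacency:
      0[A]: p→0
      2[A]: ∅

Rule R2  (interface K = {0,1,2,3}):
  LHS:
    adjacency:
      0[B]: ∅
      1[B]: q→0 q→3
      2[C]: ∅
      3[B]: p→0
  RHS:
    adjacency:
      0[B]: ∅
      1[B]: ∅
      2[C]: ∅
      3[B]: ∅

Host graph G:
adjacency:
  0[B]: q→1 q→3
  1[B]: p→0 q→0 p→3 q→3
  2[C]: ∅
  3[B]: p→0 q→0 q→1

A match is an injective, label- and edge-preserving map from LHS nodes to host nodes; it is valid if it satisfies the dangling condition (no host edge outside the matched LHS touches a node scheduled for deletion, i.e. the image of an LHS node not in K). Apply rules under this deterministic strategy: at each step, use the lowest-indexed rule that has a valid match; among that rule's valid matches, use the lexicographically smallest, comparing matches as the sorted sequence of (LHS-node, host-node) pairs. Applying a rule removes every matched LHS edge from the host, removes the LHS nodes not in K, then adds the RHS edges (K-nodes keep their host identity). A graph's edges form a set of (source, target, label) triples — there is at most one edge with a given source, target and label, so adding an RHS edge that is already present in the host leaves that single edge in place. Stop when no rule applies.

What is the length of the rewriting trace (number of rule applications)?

start.  V:4 E:9  edges: 0-q->1 0-q->3 1-p->0 1-q->0 1-p->3 1-q->3 3-p->0 3-q->0 3-q->1
1. fire R2 via {0↦0, 1↦1, 2↦2, 3↦3}  →  V:4 E:6  edges: 0-q->1 0-q->3 1-p->0 1-p->3 3-q->0 3-q->1
2. fire R2 via {0↦0, 1↦3, 2↦2, 3↦1}  →  V:4 E:3  edges: 0-q->1 0-q->3 1-p->3
3. fire R2 via {0↦3, 1↦0, 2↦2, 3↦1}  →  V:4 E:0  edges: ∅
halt: no rule applies after step 3

Answer: 3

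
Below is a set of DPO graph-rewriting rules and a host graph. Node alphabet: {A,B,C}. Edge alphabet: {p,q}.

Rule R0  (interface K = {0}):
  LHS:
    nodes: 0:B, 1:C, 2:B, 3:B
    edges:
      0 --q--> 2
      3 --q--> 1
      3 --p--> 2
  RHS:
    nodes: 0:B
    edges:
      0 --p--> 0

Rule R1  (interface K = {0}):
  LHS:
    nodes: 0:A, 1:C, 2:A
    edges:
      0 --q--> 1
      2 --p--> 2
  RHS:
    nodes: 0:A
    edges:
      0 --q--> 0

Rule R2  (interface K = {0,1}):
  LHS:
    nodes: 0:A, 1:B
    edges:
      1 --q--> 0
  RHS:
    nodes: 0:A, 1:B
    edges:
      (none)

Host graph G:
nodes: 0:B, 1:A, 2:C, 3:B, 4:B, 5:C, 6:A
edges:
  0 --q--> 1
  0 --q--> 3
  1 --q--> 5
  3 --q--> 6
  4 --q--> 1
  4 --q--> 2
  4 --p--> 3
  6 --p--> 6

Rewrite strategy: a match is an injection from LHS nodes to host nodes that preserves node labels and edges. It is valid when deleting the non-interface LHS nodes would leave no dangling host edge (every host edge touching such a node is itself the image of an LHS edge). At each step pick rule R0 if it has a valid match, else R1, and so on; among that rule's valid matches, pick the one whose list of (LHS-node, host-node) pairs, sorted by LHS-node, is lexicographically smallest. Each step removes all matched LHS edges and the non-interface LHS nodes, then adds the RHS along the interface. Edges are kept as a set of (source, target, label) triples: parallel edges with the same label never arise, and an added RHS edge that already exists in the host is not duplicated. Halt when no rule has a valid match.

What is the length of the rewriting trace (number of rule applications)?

start.  V:7 E:8  edges: 0-q->1 0-q->3 1-q->5 3-q->6 4-q->1 4-q->2 4-p->3 6-p->6
1. fire R2 via {0↦1, 1↦0}  →  V:7 E:7  edges: 0-q->3 1-q->5 3-q->6 4-q->1 4-q->2 4-p->3 6-p->6
2. fire R2 via {0↦1, 1↦4}  →  V:7 E:6  edges: 0-q->3 1-q->5 3-q->6 4-q->2 4-p->3 6-p->6
3. fire R2 via {0↦6, 1↦3}  →  V:7 E:5  edges: 0-q->3 1-q->5 4-q->2 4-p->3 6-p->6
4. fire R0 via {0↦0, 1↦2, 2↦3, 3↦4}  →  V:4 E:3  edges: 0-p->0 1-q->5 6-p->6
5. fire R1 via {0↦1, 1↦5, 2↦6}  →  V:2 E:2  edges: 0-p->0 1-q->1
final graph: no rule applies after step 5

Answer: 5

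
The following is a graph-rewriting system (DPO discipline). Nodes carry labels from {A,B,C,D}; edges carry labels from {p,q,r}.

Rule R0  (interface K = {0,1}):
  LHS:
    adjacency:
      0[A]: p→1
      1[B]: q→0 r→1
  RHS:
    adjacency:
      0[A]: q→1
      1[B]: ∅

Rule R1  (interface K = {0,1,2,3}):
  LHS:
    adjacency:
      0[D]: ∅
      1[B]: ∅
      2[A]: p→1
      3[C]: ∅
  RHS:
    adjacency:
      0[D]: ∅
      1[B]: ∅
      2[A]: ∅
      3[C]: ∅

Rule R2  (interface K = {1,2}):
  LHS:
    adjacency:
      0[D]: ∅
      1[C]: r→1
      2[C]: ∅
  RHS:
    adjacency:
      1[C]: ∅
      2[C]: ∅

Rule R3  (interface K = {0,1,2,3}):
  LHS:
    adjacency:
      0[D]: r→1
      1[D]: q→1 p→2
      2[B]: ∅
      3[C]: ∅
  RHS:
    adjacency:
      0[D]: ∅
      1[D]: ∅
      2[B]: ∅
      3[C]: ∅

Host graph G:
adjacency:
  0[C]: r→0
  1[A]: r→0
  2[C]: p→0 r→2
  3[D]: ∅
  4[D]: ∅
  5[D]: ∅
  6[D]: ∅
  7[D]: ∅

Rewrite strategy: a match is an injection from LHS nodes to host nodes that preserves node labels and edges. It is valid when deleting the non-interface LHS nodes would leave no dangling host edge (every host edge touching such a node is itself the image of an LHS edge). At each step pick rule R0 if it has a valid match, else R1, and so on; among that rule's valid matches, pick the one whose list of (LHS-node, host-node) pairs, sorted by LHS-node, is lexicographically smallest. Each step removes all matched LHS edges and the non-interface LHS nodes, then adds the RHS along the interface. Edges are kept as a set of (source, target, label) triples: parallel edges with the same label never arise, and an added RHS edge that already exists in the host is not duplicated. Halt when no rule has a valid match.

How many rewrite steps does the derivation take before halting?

Answer: 2

Steps:
[0] host  ⇒  8 nodes, 4 edges  {0-r->0 1-r->0 2-p->0 2-r->2}
[1] R2 @ {0↦3, 1↦0, 2↦2}  ⇒  7 nodes, 3 edges  {1-r->0 2-p->0 2-r->2}
[2] R2 @ {0↦4, 1↦2, 2↦0}  ⇒  6 nodes, 2 edges  {1-r->0 2-p->0}
normal form: no rule applies after step 2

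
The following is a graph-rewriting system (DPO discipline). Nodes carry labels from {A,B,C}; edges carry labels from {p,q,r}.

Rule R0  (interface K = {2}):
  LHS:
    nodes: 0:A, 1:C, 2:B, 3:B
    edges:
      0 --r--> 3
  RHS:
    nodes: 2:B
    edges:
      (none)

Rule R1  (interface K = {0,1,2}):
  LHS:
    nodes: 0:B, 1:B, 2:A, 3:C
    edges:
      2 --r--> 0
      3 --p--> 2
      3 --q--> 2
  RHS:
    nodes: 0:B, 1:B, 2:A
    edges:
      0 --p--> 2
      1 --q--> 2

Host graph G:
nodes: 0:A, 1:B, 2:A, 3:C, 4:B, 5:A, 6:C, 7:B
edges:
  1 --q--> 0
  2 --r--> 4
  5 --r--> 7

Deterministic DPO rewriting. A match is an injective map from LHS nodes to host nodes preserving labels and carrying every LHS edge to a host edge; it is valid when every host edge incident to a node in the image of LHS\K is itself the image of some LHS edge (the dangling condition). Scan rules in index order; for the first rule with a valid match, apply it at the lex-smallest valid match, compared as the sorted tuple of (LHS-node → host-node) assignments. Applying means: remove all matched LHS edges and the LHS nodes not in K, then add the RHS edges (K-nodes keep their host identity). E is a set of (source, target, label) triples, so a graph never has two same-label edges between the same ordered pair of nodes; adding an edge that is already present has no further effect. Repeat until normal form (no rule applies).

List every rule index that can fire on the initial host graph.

Answer: [R0]

Derivation:
R0: 8 valid matches — {0↦2, 1↦3, 2↦1, 3↦4}, {0↦2, 1↦3, 2↦7, 3↦4}, {0↦2, 1↦6, 2↦1, 3↦4} (+5 more)
R1: no valid match — LHS pattern not found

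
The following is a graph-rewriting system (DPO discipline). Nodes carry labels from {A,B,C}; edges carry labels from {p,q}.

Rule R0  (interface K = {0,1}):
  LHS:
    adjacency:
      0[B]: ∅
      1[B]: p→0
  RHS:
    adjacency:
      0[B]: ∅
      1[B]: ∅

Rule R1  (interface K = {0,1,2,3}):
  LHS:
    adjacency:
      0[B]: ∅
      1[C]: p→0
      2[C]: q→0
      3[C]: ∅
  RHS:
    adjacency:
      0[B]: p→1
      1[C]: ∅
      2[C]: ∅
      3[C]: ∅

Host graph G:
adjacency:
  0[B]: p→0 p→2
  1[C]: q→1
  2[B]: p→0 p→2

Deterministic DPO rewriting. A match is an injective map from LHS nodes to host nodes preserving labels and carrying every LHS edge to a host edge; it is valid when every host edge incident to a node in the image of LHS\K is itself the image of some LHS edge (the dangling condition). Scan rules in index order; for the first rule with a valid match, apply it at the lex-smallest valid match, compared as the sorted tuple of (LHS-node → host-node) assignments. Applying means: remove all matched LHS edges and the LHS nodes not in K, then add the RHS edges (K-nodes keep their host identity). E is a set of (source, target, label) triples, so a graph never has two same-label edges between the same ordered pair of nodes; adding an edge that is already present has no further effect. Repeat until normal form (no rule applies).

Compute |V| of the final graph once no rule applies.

[0] host  ⇒  3 nodes, 5 edges  {0-p->0 0-p->2 1-q->1 2-p->0 2-p->2}
[1] R0 @ {0↦0, 1↦2}  ⇒  3 nodes, 4 edges  {0-p->0 0-p->2 1-q->1 2-p->2}
[2] R0 @ {0↦2, 1↦0}  ⇒  3 nodes, 3 edges  {0-p->0 1-q->1 2-p->2}
normal form: no rule applies after step 2
NF nodes: {0:B, 1:C, 2:B}

Answer: 3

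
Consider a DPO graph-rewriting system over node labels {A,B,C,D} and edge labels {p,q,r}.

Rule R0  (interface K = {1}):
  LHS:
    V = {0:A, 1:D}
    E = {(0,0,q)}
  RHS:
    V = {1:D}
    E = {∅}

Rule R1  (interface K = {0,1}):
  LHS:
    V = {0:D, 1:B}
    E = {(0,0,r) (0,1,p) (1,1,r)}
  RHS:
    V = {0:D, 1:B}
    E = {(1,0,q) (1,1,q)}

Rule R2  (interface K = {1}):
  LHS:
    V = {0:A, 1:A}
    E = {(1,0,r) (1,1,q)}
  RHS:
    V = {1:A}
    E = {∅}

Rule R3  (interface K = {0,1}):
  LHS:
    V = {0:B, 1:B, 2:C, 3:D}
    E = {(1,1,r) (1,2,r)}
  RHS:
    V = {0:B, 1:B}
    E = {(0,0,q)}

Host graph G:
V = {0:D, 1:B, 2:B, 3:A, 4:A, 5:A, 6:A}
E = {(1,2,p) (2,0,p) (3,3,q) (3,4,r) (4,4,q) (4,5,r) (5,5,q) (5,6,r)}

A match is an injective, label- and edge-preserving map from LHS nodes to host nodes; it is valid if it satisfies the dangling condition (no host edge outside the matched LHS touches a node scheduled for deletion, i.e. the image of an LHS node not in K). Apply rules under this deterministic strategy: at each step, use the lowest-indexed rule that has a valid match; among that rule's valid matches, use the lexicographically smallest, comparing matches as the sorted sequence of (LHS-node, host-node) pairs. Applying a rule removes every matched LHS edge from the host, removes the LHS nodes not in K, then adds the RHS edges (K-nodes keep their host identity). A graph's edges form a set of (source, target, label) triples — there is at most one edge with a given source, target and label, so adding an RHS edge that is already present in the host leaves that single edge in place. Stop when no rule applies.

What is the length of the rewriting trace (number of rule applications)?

start.  V:7 E:8  edges: 1-p->2 2-p->0 3-q->3 3-r->4 4-q->4 4-r->5 5-q->5 5-r->6
1. fire R2 via {0↦6, 1↦5}  →  V:6 E:6  edges: 1-p->2 2-p->0 3-q->3 3-r->4 4-q->4 4-r->5
2. fire R2 via {0↦5, 1↦4}  →  V:5 E:4  edges: 1-p->2 2-p->0 3-q->3 3-r->4
3. fire R2 via {0↦4, 1↦3}  →  V:4 E:2  edges: 1-p->2 2-p->0
final graph: no rule applies after step 3

Answer: 3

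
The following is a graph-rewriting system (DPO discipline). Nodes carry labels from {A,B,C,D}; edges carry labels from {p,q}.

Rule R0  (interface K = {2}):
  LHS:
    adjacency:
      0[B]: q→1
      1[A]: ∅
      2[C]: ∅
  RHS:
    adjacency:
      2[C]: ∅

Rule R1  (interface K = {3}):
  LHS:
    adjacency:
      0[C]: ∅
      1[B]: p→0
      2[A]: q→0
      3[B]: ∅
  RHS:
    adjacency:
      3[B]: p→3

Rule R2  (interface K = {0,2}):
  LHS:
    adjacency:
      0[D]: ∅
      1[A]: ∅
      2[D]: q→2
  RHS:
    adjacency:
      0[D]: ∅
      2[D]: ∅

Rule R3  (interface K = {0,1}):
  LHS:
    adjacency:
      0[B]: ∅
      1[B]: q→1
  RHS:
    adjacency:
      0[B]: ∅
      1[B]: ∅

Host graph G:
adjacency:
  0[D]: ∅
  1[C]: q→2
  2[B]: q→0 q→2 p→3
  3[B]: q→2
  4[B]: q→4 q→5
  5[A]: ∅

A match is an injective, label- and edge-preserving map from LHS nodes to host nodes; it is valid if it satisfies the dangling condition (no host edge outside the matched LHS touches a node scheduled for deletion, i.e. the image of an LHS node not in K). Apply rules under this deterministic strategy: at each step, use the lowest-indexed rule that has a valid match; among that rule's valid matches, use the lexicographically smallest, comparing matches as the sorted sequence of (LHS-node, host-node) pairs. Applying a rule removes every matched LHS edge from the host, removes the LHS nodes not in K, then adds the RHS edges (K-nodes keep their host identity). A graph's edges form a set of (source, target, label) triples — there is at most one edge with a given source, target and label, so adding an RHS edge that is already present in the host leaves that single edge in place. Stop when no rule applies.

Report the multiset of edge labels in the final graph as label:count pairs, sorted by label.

Answer: p:1 q:3

Derivation:
[0] host  ⇒  6 nodes, 7 edges  {1-q->2 2-q->0 2-q->2 2-p->3 3-q->2 4-q->4 4-q->5}
[1] R3 @ {0↦2, 1↦4}  ⇒  6 nodes, 6 edges  {1-q->2 2-q->0 2-q->2 2-p->3 3-q->2 4-q->5}
[2] R0 @ {0↦4, 1↦5, 2↦1}  ⇒  4 nodes, 5 edges  {1-q->2 2-q->0 2-q->2 2-p->3 3-q->2}
[3] R3 @ {0↦3, 1↦2}  ⇒  4 nodes, 4 edges  {1-q->2 2-q->0 2-p->3 3-q->2}
halt: no rule applies after step 3
NF edges: [(1, 2, 'q'), (2, 0, 'q'), (2, 3, 'p'), (3, 2, 'q')]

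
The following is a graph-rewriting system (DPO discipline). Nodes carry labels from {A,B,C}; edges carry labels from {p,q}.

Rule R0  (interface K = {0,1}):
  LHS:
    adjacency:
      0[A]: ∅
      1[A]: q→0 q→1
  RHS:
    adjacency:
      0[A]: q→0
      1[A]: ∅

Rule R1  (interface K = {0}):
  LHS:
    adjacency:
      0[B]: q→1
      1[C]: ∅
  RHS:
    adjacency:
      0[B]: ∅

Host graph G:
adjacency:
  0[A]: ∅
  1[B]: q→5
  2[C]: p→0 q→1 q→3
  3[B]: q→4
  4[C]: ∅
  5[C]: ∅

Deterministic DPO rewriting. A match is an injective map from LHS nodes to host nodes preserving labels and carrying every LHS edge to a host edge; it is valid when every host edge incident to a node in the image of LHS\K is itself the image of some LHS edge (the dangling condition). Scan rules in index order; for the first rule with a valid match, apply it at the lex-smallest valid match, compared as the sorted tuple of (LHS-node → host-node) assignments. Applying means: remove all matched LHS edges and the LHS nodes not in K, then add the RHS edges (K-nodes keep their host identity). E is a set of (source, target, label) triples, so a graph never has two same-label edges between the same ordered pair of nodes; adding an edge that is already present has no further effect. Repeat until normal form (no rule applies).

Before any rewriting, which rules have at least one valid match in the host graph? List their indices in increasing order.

Answer: [R1]

Derivation:
R0: no valid match — LHS pattern not found
R1: 2 valid matches — {0↦1, 1↦5}, {0↦3, 1↦4}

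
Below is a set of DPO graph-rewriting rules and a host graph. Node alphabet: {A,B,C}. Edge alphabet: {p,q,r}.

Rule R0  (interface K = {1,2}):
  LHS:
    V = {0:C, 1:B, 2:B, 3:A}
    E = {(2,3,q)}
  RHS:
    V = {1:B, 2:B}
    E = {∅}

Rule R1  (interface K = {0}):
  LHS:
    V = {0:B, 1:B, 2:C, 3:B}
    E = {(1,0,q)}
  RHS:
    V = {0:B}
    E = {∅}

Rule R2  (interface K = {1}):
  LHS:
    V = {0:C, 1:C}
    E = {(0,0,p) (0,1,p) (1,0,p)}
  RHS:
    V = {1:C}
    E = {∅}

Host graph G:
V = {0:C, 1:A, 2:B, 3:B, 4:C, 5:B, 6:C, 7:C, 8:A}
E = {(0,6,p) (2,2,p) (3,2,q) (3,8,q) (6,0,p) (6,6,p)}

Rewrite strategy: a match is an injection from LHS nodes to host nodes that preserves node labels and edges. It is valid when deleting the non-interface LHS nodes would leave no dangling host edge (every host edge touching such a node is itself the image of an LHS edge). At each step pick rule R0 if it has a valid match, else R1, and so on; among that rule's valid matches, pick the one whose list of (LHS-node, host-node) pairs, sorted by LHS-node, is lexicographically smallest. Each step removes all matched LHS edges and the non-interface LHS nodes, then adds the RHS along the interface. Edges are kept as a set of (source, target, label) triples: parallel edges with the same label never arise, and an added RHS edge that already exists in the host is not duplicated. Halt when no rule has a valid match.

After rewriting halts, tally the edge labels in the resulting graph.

Answer: p:1

Derivation:
start.  V:9 E:6  edges: 0-p->6 2-p->2 3-q->2 3-q->8 6-p->0 6-p->6
1. fire R0 via {0↦4, 1↦2, 2↦3, 3↦8}  →  V:7 E:5  edges: 0-p->6 2-p->2 3-q->2 6-p->0 6-p->6
2. fire R1 via {0↦2, 1↦3, 2↦7, 3↦5}  →  V:4 E:4  edges: 0-p->6 2-p->2 6-p->0 6-p->6
3. fire R2 via {0↦6, 1↦0}  →  V:3 E:1  edges: 2-p->2
normal form: no rule applies after step 3
NF edges: [(2, 2, 'p')]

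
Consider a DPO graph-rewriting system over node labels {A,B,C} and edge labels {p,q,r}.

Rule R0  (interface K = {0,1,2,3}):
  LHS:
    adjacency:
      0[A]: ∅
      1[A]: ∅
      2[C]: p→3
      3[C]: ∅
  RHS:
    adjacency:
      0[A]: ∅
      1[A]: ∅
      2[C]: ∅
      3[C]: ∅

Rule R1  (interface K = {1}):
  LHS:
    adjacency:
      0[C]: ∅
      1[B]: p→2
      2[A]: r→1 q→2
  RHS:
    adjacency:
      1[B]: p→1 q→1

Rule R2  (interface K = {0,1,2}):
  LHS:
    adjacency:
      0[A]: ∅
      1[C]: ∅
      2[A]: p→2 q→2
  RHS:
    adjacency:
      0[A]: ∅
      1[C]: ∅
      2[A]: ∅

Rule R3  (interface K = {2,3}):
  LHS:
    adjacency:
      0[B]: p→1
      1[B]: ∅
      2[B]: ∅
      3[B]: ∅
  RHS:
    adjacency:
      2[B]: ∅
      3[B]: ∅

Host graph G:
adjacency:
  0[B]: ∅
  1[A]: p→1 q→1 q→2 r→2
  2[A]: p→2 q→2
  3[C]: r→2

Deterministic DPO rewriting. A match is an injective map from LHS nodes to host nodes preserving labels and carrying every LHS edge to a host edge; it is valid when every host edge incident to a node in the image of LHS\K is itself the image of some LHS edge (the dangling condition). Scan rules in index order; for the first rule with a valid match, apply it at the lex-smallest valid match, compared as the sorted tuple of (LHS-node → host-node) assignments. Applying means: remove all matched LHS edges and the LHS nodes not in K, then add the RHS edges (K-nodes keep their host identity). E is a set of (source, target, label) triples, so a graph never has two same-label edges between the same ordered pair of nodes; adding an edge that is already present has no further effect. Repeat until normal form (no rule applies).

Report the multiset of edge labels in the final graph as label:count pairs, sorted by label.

Answer: q:1 r:2

Derivation:
[0] host  ⇒  4 nodes, 7 edges  {1-p->1 1-q->1 1-q->2 1-r->2 2-p->2 2-q->2 3-r->2}
[1] R2 @ {0↦1, 1↦3, 2↦2}  ⇒  4 nodes, 5 edges  {1-p->1 1-q->1 1-q->2 1-r->2 3-r->2}
[2] R2 @ {0↦2, 1↦3, 2↦1}  ⇒  4 nodes, 3 edges  {1-q->2 1-r->2 3-r->2}
normal form: no rule applies after step 2
NF edges: [(1, 2, 'q'), (1, 2, 'r'), (3, 2, 'r')]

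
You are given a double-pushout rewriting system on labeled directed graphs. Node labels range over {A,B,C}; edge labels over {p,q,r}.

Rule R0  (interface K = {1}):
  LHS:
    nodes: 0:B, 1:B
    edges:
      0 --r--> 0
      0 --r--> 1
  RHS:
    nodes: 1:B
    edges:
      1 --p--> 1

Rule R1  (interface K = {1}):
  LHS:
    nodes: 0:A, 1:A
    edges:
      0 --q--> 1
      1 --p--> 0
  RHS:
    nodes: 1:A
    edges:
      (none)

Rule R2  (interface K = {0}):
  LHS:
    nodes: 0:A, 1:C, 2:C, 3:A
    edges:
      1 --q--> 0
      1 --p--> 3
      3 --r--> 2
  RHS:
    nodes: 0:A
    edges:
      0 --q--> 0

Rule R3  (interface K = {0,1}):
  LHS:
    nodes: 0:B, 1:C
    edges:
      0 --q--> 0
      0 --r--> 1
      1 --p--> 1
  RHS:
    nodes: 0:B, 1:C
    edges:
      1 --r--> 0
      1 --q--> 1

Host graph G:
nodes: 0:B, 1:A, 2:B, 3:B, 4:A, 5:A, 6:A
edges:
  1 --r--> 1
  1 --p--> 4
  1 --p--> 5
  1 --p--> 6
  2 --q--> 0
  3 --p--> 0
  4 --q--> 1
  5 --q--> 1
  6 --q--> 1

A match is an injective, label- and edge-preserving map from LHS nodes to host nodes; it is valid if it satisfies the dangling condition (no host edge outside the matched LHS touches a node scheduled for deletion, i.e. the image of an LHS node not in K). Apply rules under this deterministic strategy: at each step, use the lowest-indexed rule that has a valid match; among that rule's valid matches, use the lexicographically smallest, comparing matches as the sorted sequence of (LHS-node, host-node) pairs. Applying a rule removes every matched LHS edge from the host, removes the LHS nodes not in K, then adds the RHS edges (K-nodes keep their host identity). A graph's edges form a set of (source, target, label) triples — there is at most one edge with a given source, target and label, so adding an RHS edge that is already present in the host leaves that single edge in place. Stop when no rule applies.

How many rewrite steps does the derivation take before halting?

start.  V:7 E:9  edges: 1-r->1 1-p->4 1-p->5 1-p->6 2-q->0 3-p->0 4-q->1 5-q->1 6-q->1
1. fire R1 via {0↦4, 1↦1}  →  V:6 E:7  edges: 1-r->1 1-p->5 1-p->6 2-q->0 3-p->0 5-q->1 6-q->1
2. fire R1 via {0↦5, 1↦1}  →  V:5 E:5  edges: 1-r->1 1-p->6 2-q->0 3-p->0 6-q->1
3. fire R1 via {0↦6, 1↦1}  →  V:4 E:3  edges: 1-r->1 2-q->0 3-p->0
normal form: no rule applies after step 3

Answer: 3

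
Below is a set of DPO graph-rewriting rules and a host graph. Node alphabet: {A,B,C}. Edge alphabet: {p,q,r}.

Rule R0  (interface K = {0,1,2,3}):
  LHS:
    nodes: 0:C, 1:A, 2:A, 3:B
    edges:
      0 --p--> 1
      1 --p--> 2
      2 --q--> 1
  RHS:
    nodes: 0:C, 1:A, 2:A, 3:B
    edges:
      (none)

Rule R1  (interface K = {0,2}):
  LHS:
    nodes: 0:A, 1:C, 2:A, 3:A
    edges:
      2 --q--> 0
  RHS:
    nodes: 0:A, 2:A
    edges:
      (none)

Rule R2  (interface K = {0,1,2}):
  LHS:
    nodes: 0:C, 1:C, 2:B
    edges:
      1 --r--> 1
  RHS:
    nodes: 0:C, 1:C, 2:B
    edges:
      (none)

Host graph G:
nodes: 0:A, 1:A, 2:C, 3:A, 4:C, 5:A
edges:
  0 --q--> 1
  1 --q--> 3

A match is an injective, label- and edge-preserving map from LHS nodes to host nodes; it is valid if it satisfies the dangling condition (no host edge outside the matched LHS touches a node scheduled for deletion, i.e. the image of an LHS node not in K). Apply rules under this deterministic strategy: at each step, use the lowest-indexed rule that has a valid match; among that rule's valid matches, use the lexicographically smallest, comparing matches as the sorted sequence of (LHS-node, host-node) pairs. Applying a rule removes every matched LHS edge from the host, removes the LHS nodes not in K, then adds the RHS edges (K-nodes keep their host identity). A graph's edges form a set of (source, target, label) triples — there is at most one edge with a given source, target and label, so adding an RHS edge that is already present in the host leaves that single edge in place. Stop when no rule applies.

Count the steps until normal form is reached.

[0] host  ⇒  6 nodes, 2 edges  {0-q->1 1-q->3}
[1] R1 @ {0↦1, 1↦2, 2↦0, 3↦5}  ⇒  4 nodes, 1 edges  {1-q->3}
[2] R1 @ {0↦3, 1↦4, 2↦1, 3↦0}  ⇒  2 nodes, 0 edges  {∅}
final graph: no rule applies after step 2

Answer: 2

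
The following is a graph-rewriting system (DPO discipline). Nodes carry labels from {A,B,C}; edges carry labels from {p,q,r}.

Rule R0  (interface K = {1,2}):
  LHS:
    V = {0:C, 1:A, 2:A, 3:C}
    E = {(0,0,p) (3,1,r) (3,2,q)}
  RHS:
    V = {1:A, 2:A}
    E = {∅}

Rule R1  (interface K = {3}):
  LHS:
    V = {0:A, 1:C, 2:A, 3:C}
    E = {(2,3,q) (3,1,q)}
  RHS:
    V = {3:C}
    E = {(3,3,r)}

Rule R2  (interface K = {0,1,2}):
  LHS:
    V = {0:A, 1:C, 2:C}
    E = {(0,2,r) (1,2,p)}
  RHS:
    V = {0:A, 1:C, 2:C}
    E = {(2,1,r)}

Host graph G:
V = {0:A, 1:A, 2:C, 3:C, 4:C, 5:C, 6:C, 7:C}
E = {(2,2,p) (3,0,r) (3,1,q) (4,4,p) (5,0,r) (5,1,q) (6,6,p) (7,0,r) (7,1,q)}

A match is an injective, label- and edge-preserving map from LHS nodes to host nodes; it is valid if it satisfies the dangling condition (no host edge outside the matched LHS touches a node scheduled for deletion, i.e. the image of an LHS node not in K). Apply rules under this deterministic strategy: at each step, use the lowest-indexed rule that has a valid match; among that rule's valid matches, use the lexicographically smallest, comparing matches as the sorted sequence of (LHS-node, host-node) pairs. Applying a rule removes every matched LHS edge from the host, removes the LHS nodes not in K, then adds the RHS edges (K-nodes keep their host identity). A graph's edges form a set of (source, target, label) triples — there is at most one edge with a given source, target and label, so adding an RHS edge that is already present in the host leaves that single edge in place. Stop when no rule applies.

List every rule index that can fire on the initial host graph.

R0: 9 valid matches — {0↦2, 1↦0, 2↦1, 3↦3}, {0↦2, 1↦0, 2↦1, 3↦5}, {0↦2, 1↦0, 2↦1, 3↦7} (+6 more)
R1: no valid match — LHS pattern not found
R2: no valid match — LHS pattern not found

Answer: [R0]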